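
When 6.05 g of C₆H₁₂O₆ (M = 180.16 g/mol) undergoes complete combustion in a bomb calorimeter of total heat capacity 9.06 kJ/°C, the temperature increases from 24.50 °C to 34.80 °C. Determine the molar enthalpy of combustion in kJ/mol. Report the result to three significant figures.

ΔT = 34.80 − 24.50 = 10.30 °C
q_cal = C_cal × ΔT = 9.06 × 10.30 = 93.318 kJ
n = 6.05 / 180.16 = 0.03358 mol
q_rxn = −q_cal = -93.318 kJ
ΔH = -93.318 / 0.03358 = -2779 kJ/mol

ΔH = -2780 kJ/mol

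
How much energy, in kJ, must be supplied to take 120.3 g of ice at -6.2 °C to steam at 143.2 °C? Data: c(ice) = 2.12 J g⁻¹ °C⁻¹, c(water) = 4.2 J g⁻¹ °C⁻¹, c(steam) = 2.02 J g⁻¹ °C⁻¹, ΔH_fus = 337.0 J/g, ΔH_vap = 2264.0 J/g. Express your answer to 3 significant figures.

q1 (heat ice -6.2→0.0 °C): 120.3 × 2.12 × 6.2 = 1581 J
q2 (melt at 0 °C): 120.3 × 337.0 = 40541 J
q3 (heat water 0.0→100.0 °C): 120.3 × 4.2 × 100.0 = 50526 J
q4 (vaporize at 100 °C): 120.3 × 2264.0 = 272359 J
q5 (heat steam 100.0→143.2 °C): 120.3 × 2.02 × 43.2 = 10498 J
Total: 1581 + 40541 + 50526 + 272359 + 10498 = 375505 J = 376 kJ

q = 376 kJ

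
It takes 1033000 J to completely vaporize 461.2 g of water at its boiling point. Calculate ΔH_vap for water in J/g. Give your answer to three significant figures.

ΔH_vap = 2240 J/g

ΔH_vap = q / m = 1033000 / 461.2 = 2240 J/g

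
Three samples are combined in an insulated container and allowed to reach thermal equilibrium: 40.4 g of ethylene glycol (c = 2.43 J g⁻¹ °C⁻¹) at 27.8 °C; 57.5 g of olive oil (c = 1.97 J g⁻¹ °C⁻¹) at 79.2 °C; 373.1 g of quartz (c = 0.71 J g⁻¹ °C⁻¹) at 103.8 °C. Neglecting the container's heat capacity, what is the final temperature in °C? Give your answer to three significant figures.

Σ mᵢcᵢ(T − Tᵢ) = 0  ⇒  T = Σ mᵢcᵢTᵢ / Σ mᵢcᵢ
Σ mᵢcᵢ = 40.4×2.43 + 57.5×1.97 + 373.1×0.71 = 476.348
Σ mᵢcᵢTᵢ = 98.172×27.8 + 113.275×79.2 + 264.901×103.8 = 39197
T = 39197 / 476.348 = 82.29 °C

T_f = 82.3 °C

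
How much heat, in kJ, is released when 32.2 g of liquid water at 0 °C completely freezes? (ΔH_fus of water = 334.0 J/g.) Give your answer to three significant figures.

q = 10.8 kJ

q = m × ΔH_fus = 32.2 × 334.0 = 10750 J = 10.8 kJ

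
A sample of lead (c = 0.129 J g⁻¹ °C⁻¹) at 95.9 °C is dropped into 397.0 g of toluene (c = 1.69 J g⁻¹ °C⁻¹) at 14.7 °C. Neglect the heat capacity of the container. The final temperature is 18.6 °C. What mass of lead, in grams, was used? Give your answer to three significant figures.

q_gained = (397.0 × 1.69) × (18.6 − 14.7) = 2617 J
q_lost = m × 0.129 × (95.9 − 18.6) = 9.9717 m
m = 2617 / 9.9717 = 262 g

m = 262 g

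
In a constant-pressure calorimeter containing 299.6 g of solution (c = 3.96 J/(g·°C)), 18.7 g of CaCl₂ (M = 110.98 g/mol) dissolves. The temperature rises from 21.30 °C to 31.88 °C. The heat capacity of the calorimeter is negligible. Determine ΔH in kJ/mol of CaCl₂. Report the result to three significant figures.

|ΔT| = |31.88 − 21.30| = 10.58 °C
|q_surr| = (299.6 × 3.96) × 10.58 = 1186.416 × 10.58 = 12550 J
n(CaCl₂) = 18.7 / 110.98 = 0.1685 mol
Temperature rose, so q_rxn = −|q_surr| = -12.55 kJ
ΔH = q_rxn / n = -74.48 kJ/mol

ΔH = -74.5 kJ/mol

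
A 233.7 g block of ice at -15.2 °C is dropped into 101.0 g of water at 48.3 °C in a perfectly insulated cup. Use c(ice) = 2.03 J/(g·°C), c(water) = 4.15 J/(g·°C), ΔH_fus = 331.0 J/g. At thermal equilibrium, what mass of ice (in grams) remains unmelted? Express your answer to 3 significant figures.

m_ice remaining = 194 g

Heat to warm all ice to 0 °C: 233.7×2.03×15.2 = 7211.0 J
Heat released by water cooling to 0 °C: 101.0×4.15×48.3 = 20245 J
20245 J < 7211.0 + 233.7×331.0 = 84565.7 J, so not all ice melts; final T = 0 °C.
Heat left for melting: 20245 − 7211.0 = 13034.0 J
Mass melted = 13034.0 / 331.0 = 39.38 g
Ice remaining = 233.7 − 39.38 = 194.32 g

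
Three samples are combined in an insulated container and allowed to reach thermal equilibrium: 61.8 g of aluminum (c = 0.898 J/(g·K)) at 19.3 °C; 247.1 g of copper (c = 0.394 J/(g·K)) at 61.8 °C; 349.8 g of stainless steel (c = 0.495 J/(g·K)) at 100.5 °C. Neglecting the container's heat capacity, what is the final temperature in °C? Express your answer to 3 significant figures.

T_f = 75.1 °C

Σ mᵢcᵢ(T − Tᵢ) = 0  ⇒  T = Σ mᵢcᵢTᵢ / Σ mᵢcᵢ
Σ mᵢcᵢ = 61.8×0.898 + 247.1×0.394 + 349.8×0.495 = 326.0048
Σ mᵢcᵢTᵢ = 55.4964×19.3 + 97.3574×61.8 + 173.151×100.5 = 24489
T = 24489 / 326.0048 = 75.12 °C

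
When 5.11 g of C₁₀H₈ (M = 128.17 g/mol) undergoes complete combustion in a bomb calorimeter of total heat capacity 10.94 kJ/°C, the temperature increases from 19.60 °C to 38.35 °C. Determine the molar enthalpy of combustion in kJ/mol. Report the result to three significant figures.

ΔT = 38.35 − 19.60 = 18.75 °C
q_cal = C_cal × ΔT = 10.94 × 18.75 = 205.125 kJ
n = 5.11 / 128.17 = 0.03987 mol
q_rxn = −q_cal = -205.125 kJ
ΔH = -205.125 / 0.03987 = -5144.8 kJ/mol

ΔH = -5140 kJ/mol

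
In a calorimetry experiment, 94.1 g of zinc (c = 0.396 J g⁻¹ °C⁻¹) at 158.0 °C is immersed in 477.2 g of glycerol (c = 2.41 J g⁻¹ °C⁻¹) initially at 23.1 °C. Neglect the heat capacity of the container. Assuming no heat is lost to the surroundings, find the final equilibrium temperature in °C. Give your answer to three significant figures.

T_f = 27.3 °C

Heat lost by zinc = heat gained by glycerol.
(94.1)(0.396)(158.0 − T) = (477.2)(2.41)(T − 23.1)
37.2636 (158.0 − T) = 1150.052 (T − 23.1)
5887.6 − 37.2636 T = 1150.052 T − 26566
32453.6 = 1187.3156 T
T = 27.33 °C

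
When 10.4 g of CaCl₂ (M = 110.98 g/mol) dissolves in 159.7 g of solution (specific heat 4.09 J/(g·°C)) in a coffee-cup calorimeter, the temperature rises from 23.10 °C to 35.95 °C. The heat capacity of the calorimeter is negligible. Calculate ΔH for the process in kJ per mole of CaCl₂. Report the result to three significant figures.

ΔH = -89.6 kJ/mol

|ΔT| = |35.95 − 23.10| = 12.85 °C
|q_surr| = (159.7 × 4.09) × 12.85 = 653.173 × 12.85 = 8393 J
n(CaCl₂) = 10.4 / 110.98 = 0.09371 mol
Temperature rose, so q_rxn = −|q_surr| = -8.393 kJ
ΔH = q_rxn / n = -89.56 kJ/mol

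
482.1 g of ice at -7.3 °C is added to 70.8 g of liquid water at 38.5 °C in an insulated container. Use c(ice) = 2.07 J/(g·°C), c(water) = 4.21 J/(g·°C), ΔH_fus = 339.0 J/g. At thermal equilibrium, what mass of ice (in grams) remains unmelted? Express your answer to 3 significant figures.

m_ice remaining = 470 g

Heat to warm all ice to 0 °C: 482.1×2.07×7.3 = 7285.0 J
Heat released by water cooling to 0 °C: 70.8×4.21×38.5 = 11476 J
11476 J < 7285.0 + 482.1×339.0 = 170716.9 J, so not all ice melts; final T = 0 °C.
Heat left for melting: 11476 − 7285.0 = 4191.0 J
Mass melted = 4191.0 / 339.0 = 12.36 g
Ice remaining = 482.1 − 12.36 = 469.74 g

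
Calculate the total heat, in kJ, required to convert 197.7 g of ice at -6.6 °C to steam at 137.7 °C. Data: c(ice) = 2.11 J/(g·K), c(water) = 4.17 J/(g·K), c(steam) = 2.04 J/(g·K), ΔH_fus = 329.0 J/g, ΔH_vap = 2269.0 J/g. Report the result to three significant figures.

q = 614 kJ

q1 (heat ice -6.6→0.0 °C): 197.7 × 2.11 × 6.6 = 2753 J
q2 (melt at 0 °C): 197.7 × 329.0 = 65043 J
q3 (heat water 0.0→100.0 °C): 197.7 × 4.17 × 100.0 = 82441 J
q4 (vaporize at 100 °C): 197.7 × 2269.0 = 448581 J
q5 (heat steam 100.0→137.7 °C): 197.7 × 2.04 × 37.7 = 15205 J
Total: 2753 + 65043 + 82441 + 448581 + 15205 = 614023 J = 614 kJ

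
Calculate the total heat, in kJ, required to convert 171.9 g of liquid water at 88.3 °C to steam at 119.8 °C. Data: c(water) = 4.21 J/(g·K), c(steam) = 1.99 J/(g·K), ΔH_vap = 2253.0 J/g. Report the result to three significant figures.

q1 (heat water 88.3→100.0 °C): 171.9 × 4.21 × 11.7 = 8467 J
q2 (vaporize at 100 °C): 171.9 × 2253.0 = 387291 J
q3 (heat steam 100.0→119.8 °C): 171.9 × 1.99 × 19.8 = 6773 J
Total: 8467 + 387291 + 6773 = 402531 J = 403 kJ

q = 403 kJ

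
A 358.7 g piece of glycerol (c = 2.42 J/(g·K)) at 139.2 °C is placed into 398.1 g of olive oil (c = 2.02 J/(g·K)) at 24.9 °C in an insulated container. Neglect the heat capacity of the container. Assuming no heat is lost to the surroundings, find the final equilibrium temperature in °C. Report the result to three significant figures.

Heat lost by glycerol = heat gained by olive oil.
(358.7)(2.42)(139.2 − T) = (398.1)(2.02)(T − 24.9)
868.054 (139.2 − T) = 804.162 (T − 24.9)
120830 − 868.054 T = 804.162 T − 20024
140854 = 1672.216 T
T = 84.23 °C

T_f = 84.2 °C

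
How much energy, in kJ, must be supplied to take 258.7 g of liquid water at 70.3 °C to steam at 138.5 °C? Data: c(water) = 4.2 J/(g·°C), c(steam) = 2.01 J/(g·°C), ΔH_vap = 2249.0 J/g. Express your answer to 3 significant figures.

q = 634 kJ

q1 (heat water 70.3→100.0 °C): 258.7 × 4.2 × 29.7 = 32270 J
q2 (vaporize at 100 °C): 258.7 × 2249.0 = 581816 J
q3 (heat steam 100.0→138.5 °C): 258.7 × 2.01 × 38.5 = 20019 J
Total: 32270 + 581816 + 20019 = 634105 J = 634 kJ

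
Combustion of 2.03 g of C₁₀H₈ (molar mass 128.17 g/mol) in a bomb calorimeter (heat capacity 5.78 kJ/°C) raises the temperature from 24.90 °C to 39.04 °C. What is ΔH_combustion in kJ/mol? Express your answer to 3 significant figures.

ΔH = -5160 kJ/mol

ΔT = 39.04 − 24.90 = 14.14 °C
q_cal = C_cal × ΔT = 5.78 × 14.14 = 81.7292 kJ
n = 2.03 / 128.17 = 0.01584 mol
q_rxn = −q_cal = -81.7292 kJ
ΔH = -81.7292 / 0.01584 = -5160 kJ/mol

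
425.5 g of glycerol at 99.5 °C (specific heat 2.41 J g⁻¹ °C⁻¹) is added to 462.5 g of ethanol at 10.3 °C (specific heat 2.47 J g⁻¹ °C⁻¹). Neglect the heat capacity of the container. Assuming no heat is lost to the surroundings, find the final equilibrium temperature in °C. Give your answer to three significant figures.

T_f = 52.5 °C

Heat lost by glycerol = heat gained by ethanol.
(425.5)(2.41)(99.5 − T) = (462.5)(2.47)(T − 10.3)
1025.455 (99.5 − T) = 1142.375 (T − 10.3)
102030 − 1025.455 T = 1142.375 T − 11766
113796 = 2167.830 T
T = 52.49 °C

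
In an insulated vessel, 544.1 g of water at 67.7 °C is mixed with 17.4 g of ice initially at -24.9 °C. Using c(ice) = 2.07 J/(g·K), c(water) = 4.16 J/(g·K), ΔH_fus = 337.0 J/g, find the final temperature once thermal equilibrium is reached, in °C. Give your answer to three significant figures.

T_f = 62.7 °C

Heat to bring ice to 0 °C and melt it: q₁ = 17.4×2.07×24.9 + 17.4×337.0 = 6760.6 J
Heat the water can supply cooling to 0 °C: 544.1×4.16×67.7 = 153236 J > q₁, so all ice melts.
Energy balance: 544.1×4.16×(67.7 − T) = 6760.6 + 17.4×4.16×(T − 0)
2263.456(67.7 − T) = 6760.6 + 72.384 T
153236 − 6760.6 = 2335.840 T
T = 146475.4 / 2335.840 = 62.71 °C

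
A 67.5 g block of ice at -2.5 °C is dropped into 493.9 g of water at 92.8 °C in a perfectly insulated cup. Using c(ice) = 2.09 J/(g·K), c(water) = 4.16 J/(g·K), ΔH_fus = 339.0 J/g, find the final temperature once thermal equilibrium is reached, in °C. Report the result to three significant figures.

Heat to bring ice to 0 °C and melt it: q₁ = 67.5×2.09×2.5 + 67.5×339.0 = 23235 J
Heat the water can supply cooling to 0 °C: 493.9×4.16×92.8 = 190669 J > q₁, so all ice melts.
Energy balance: 493.9×4.16×(92.8 − T) = 23235 + 67.5×4.16×(T − 0)
2054.624(92.8 − T) = 23235 + 280.8 T
190669 − 23235 = 2335.424 T
T = 167434 / 2335.424 = 71.69 °C

T_f = 71.7 °C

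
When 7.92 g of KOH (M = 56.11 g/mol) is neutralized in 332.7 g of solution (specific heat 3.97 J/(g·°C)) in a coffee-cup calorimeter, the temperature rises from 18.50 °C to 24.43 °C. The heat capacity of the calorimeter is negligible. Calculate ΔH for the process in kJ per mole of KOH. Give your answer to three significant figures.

|ΔT| = |24.43 − 18.50| = 5.93 °C
|q_surr| = (332.7 × 3.97) × 5.93 = 1320.819 × 5.93 = 7832 J
n(KOH) = 7.92 / 56.11 = 0.1412 mol
Temperature rose, so q_rxn = −|q_surr| = -7.832 kJ
ΔH = q_rxn / n = -55.47 kJ/mol

ΔH = -55.5 kJ/mol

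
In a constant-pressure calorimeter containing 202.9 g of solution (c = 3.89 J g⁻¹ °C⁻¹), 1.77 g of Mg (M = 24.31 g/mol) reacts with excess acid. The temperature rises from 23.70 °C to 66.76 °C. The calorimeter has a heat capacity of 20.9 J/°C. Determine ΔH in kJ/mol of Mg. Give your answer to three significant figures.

|ΔT| = |66.76 − 23.70| = 43.06 °C
|q_surr| = (202.9 × 3.89 + 20.9) × 43.06 = 810.181 × 43.06 = 34890 J
n(Mg) = 1.77 / 24.31 = 0.07281 mol
Temperature rose, so q_rxn = −|q_surr| = -34.89 kJ
ΔH = q_rxn / n = -479.2 kJ/mol

ΔH = -479 kJ/mol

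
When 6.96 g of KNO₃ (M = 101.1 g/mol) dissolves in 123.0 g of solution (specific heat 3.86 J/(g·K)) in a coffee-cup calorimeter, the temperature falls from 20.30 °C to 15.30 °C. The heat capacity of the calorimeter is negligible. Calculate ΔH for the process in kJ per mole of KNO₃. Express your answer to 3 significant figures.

|ΔT| = |15.30 − 20.30| = 5.00 °C
|q_surr| = (123.0 × 3.86) × 5.00 = 474.78 × 5.00 = 2374 J
n(KNO₃) = 6.96 / 101.1 = 0.06884 mol
Temperature fell, so q_rxn = +|q_surr| = 2.374 kJ
ΔH = q_rxn / n = 34.49 kJ/mol

ΔH = 34.5 kJ/mol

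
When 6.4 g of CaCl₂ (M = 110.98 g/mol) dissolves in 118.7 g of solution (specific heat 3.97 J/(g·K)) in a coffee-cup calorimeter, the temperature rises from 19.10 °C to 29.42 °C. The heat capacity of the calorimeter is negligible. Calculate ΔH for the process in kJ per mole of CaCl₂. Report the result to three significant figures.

ΔH = -84.3 kJ/mol

|ΔT| = |29.42 − 19.10| = 10.32 °C
|q_surr| = (118.7 × 3.97) × 10.32 = 471.239 × 10.32 = 4863 J
n(CaCl₂) = 6.4 / 110.98 = 0.05767 mol
Temperature rose, so q_rxn = −|q_surr| = -4.863 kJ
ΔH = q_rxn / n = -84.32 kJ/mol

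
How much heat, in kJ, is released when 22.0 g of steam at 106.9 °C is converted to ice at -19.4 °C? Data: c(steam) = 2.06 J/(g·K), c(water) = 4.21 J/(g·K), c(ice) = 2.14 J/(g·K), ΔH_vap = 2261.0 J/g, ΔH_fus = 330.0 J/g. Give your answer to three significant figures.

q1 (cool steam 106.9→100 °C): 22.0 × 2.06 × 6.9 = 313 J
q2 (condense at 100 °C): 22.0 × 2261.0 = 49742 J
q3 (cool water 100→0 °C): 22.0 × 4.21 × 100.0 = 9262 J
q4 (freeze at 0 °C): 22.0 × 330.0 = 7260 J
q5 (cool ice 0→-19.4 °C): 22.0 × 2.14 × 19.4 = 913 J
Total: 313 + 49742 + 9262 + 7260 + 913 = 67490 J = 67.5 kJ

q = 67.5 kJ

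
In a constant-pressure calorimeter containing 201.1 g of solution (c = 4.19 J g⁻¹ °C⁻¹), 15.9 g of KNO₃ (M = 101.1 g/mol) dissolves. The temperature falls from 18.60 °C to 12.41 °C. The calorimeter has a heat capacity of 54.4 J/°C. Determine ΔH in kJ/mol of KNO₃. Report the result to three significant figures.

ΔH = 35.3 kJ/mol

|ΔT| = |12.41 − 18.60| = 6.19 °C
|q_surr| = (201.1 × 4.19 + 54.4) × 6.19 = 897.009 × 6.19 = 5552 J
n(KNO₃) = 15.9 / 101.1 = 0.1573 mol
Temperature fell, so q_rxn = +|q_surr| = 5.552 kJ
ΔH = q_rxn / n = 35.30 kJ/mol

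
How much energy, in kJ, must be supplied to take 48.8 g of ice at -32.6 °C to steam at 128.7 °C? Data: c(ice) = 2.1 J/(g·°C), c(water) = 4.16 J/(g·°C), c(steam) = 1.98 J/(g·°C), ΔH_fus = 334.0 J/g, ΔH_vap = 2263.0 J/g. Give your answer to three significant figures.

q1 (heat ice -32.6→0.0 °C): 48.8 × 2.1 × 32.6 = 3341 J
q2 (melt at 0 °C): 48.8 × 334.0 = 16299 J
q3 (heat water 0.0→100.0 °C): 48.8 × 4.16 × 100.0 = 20301 J
q4 (vaporize at 100 °C): 48.8 × 2263.0 = 110434 J
q5 (heat steam 100.0→128.7 °C): 48.8 × 1.98 × 28.7 = 2773 J
Total: 3341 + 16299 + 20301 + 110434 + 2773 = 153148 J = 153 kJ

q = 153 kJ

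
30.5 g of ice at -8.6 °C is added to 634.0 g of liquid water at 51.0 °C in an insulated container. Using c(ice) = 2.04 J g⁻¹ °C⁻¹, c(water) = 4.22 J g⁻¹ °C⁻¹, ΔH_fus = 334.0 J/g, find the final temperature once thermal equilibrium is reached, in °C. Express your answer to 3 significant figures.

Heat to bring ice to 0 °C and melt it: q₁ = 30.5×2.04×8.6 + 30.5×334.0 = 10722 J
Heat the water can supply cooling to 0 °C: 634.0×4.22×51.0 = 136449 J > q₁, so all ice melts.
Energy balance: 634.0×4.22×(51.0 − T) = 10722 + 30.5×4.22×(T − 0)
2675.48(51.0 − T) = 10722 + 128.71 T
136449 − 10722 = 2804.19 T
T = 125727 / 2804.19 = 44.84 °C

T_f = 44.8 °C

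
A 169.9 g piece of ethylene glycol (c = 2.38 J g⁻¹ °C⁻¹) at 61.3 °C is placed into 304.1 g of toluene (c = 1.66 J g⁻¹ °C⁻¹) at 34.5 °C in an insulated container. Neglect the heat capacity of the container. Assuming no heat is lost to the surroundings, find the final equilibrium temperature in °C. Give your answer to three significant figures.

Heat lost by ethylene glycol = heat gained by toluene.
(169.9)(2.38)(61.3 − T) = (304.1)(1.66)(T − 34.5)
404.362 (61.3 − T) = 504.806 (T − 34.5)
24787 − 404.362 T = 504.806 T − 17416
42203 = 909.168 T
T = 46.42 °C

T_f = 46.4 °C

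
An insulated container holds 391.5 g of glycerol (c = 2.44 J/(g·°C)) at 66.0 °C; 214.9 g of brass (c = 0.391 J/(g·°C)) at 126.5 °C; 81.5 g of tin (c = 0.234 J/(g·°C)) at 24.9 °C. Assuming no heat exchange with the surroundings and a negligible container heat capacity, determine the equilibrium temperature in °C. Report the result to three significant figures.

Σ mᵢcᵢ(T − Tᵢ) = 0  ⇒  T = Σ mᵢcᵢTᵢ / Σ mᵢcᵢ
Σ mᵢcᵢ = 391.5×2.44 + 214.9×0.391 + 81.5×0.234 = 1058.3569
Σ mᵢcᵢTᵢ = 955.26×66.0 + 84.0259×126.5 + 19.071×24.9 = 74151
T = 74151 / 1058.3569 = 70.06 °C

T_f = 70.1 °C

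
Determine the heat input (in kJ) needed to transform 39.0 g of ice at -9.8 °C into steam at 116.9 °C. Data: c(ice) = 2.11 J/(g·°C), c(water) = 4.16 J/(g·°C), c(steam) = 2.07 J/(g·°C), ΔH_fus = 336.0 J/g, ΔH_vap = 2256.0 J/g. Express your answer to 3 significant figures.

q = 119 kJ

q1 (heat ice -9.8→0.0 °C): 39.0 × 2.11 × 9.8 = 806 J
q2 (melt at 0 °C): 39.0 × 336.0 = 13104 J
q3 (heat water 0.0→100.0 °C): 39.0 × 4.16 × 100.0 = 16224 J
q4 (vaporize at 100 °C): 39.0 × 2256.0 = 87984 J
q5 (heat steam 100.0→116.9 °C): 39.0 × 2.07 × 16.9 = 1364 J
Total: 806 + 13104 + 16224 + 87984 + 1364 = 119482 J = 119 kJ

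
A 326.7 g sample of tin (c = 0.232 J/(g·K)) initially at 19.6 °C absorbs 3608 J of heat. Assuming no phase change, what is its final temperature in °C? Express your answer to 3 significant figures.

T_f = 67.2 °C

ΔT = q / (m c) = 3608 / (326.7 × 0.232) = 47.60 °C
T_f = 19.6 + 47.60 = 67.20 °C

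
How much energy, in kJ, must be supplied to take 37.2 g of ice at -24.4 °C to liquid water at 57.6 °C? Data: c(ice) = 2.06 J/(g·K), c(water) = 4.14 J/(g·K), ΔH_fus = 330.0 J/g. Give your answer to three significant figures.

q1 (heat ice -24.4→0.0 °C): 37.2 × 2.06 × 24.4 = 1870 J
q2 (melt at 0 °C): 37.2 × 330.0 = 12276 J
q3 (heat water 0.0→57.6 °C): 37.2 × 4.14 × 57.6 = 8871 J
Total: 1870 + 12276 + 8871 = 23017 J = 23.0 kJ

q = 23.0 kJ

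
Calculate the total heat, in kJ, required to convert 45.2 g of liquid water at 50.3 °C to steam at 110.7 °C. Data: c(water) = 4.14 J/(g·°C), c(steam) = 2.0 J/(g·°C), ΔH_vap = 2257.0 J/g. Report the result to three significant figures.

q1 (heat water 50.3→100.0 °C): 45.2 × 4.14 × 49.7 = 9300 J
q2 (vaporize at 100 °C): 45.2 × 2257.0 = 102016 J
q3 (heat steam 100.0→110.7 °C): 45.2 × 2.0 × 10.7 = 967 J
Total: 9300 + 102016 + 967 = 112283 J = 112 kJ

q = 112 kJ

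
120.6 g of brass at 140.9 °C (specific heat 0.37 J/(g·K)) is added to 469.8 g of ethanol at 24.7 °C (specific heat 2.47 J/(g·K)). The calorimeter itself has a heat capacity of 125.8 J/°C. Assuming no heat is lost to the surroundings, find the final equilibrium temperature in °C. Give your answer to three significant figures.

Heat lost by brass = heat gained by ethanol + calorimeter.
(120.6)(0.37)(140.9 − T) = [(469.8)(2.47) + 125.8](T − 24.7)
44.622 (140.9 − T) = 1286.206 (T − 24.7)
6287.2 − 44.622 T = 1286.206 T − 31769
38056.2 = 1330.828 T
T = 28.60 °C

T_f = 28.6 °C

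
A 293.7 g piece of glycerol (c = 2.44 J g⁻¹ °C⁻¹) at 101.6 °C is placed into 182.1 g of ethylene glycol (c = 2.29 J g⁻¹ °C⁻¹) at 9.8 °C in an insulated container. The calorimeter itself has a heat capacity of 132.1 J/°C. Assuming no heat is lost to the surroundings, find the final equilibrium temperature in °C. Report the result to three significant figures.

Heat lost by glycerol = heat gained by ethylene glycol + calorimeter.
(293.7)(2.44)(101.6 − T) = [(182.1)(2.29) + 132.1](T − 9.8)
716.628 (101.6 − T) = 549.109 (T − 9.8)
72809 − 716.628 T = 549.109 T − 5381.3
78190.3 = 1265.737 T
T = 61.77 °C

T_f = 61.8 °C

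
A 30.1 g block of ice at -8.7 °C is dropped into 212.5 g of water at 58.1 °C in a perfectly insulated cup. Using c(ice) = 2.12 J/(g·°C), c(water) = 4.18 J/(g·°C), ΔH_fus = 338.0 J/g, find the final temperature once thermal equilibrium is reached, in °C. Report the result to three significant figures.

T_f = 40.3 °C

Heat to bring ice to 0 °C and melt it: q₁ = 30.1×2.12×8.7 + 30.1×338.0 = 10729 J
Heat the water can supply cooling to 0 °C: 212.5×4.18×58.1 = 51607.3 J > q₁, so all ice melts.
Energy balance: 212.5×4.18×(58.1 − T) = 10729 + 30.1×4.18×(T − 0)
888.25(58.1 − T) = 10729 + 125.818 T
51607.3 − 10729 = 1014.068 T
T = 40878.3 / 1014.068 = 40.31 °C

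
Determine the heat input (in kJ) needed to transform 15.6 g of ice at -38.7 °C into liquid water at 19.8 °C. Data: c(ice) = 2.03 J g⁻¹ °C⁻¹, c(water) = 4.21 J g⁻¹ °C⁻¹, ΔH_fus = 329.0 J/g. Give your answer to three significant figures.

q = 7.66 kJ

q1 (heat ice -38.7→0.0 °C): 15.6 × 2.03 × 38.7 = 1226 J
q2 (melt at 0 °C): 15.6 × 329.0 = 5132 J
q3 (heat water 0.0→19.8 °C): 15.6 × 4.21 × 19.8 = 1300 J
Total: 1226 + 5132 + 1300 = 7658 J = 7.66 kJ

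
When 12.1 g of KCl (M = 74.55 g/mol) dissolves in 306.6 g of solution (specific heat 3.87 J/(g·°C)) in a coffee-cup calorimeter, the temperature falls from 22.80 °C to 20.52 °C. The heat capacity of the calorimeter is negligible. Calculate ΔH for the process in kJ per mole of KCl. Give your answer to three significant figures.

ΔH = 16.7 kJ/mol

|ΔT| = |20.52 − 22.80| = 2.28 °C
|q_surr| = (306.6 × 3.87) × 2.28 = 1186.542 × 2.28 = 2705 J
n(KCl) = 12.1 / 74.55 = 0.1623 mol
Temperature fell, so q_rxn = +|q_surr| = 2.705 kJ
ΔH = q_rxn / n = 16.67 kJ/mol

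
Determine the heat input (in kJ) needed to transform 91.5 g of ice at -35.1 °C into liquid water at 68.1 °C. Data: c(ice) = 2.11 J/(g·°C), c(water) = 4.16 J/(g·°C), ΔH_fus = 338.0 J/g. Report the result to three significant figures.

q1 (heat ice -35.1→0.0 °C): 91.5 × 2.11 × 35.1 = 6777 J
q2 (melt at 0 °C): 91.5 × 338.0 = 30927 J
q3 (heat water 0.0→68.1 °C): 91.5 × 4.16 × 68.1 = 25922 J
Total: 6777 + 30927 + 25922 = 63626 J = 63.6 kJ

q = 63.6 kJ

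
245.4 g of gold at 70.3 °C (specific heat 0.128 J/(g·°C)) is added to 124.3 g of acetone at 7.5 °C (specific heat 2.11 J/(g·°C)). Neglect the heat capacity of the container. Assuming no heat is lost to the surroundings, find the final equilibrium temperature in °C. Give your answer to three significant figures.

T_f = 14.2 °C

Heat lost by gold = heat gained by acetone.
(245.4)(0.128)(70.3 − T) = (124.3)(2.11)(T − 7.5)
31.4112 (70.3 − T) = 262.273 (T − 7.5)
2208.2 − 31.4112 T = 262.273 T − 1967.0
4175.2 = 293.6842 T
T = 14.22 °C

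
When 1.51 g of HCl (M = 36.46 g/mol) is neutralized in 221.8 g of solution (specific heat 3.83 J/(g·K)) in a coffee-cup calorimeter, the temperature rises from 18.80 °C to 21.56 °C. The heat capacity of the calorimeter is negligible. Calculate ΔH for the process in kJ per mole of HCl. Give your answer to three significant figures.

|ΔT| = |21.56 − 18.80| = 2.76 °C
|q_surr| = (221.8 × 3.83) × 2.76 = 849.494 × 2.76 = 2345 J
n(HCl) = 1.51 / 36.46 = 0.04142 mol
Temperature rose, so q_rxn = −|q_surr| = -2.345 kJ
ΔH = q_rxn / n = -56.62 kJ/mol

ΔH = -56.6 kJ/mol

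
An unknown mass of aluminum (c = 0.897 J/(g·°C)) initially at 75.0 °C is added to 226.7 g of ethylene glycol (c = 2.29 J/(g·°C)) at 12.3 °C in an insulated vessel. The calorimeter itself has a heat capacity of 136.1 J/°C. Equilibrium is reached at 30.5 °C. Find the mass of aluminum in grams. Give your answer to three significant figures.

m = 299 g

q_gained = (226.7 × 2.29 + 136.1) × (30.5 − 12.3) = 11930 J
q_lost = m × 0.897 × (75.0 − 30.5) = 39.9165 m
m = 11930 / 39.9165 = 299 g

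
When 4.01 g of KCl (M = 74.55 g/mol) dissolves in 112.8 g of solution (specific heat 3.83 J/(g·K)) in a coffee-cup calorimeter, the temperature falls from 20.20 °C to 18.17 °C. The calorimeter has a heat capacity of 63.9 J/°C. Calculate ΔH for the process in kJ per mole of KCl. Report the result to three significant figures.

ΔH = 18.7 kJ/mol

|ΔT| = |18.17 − 20.20| = 2.03 °C
|q_surr| = (112.8 × 3.83 + 63.9) × 2.03 = 495.924 × 2.03 = 1007 J
n(KCl) = 4.01 / 74.55 = 0.05379 mol
Temperature fell, so q_rxn = +|q_surr| = 1.007 kJ
ΔH = q_rxn / n = 18.72 kJ/mol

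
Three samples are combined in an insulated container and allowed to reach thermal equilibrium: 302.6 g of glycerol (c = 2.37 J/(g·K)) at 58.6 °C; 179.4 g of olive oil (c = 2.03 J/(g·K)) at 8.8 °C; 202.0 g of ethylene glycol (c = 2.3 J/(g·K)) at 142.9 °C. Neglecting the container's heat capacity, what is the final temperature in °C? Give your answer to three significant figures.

T_f = 72.2 °C

Σ mᵢcᵢ(T − Tᵢ) = 0  ⇒  T = Σ mᵢcᵢTᵢ / Σ mᵢcᵢ
Σ mᵢcᵢ = 302.6×2.37 + 179.4×2.03 + 202.0×2.3 = 1545.944
Σ mᵢcᵢTᵢ = 717.162×58.6 + 364.182×8.8 + 464.6×142.9 = 111620
T = 111620 / 1545.944 = 72.20 °C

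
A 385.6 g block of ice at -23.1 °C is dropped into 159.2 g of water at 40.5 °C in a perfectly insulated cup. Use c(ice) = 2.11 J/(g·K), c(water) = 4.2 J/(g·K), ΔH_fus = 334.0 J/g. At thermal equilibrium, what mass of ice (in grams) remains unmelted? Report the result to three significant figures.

m_ice remaining = 361 g

Heat to warm all ice to 0 °C: 385.6×2.11×23.1 = 18795 J
Heat released by water cooling to 0 °C: 159.2×4.2×40.5 = 27080 J
27080 J < 18795 + 385.6×334.0 = 147585.4 J, so not all ice melts; final T = 0 °C.
Heat left for melting: 27080 − 18795 = 8285 J
Mass melted = 8285 / 334.0 = 24.81 g
Ice remaining = 385.6 − 24.81 = 360.79 g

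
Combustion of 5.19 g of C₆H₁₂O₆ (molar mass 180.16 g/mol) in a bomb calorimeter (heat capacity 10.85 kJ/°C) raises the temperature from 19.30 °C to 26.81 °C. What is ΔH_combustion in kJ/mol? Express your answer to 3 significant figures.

ΔH = -2830 kJ/mol

ΔT = 26.81 − 19.30 = 7.51 °C
q_cal = C_cal × ΔT = 10.85 × 7.51 = 81.4835 kJ
n = 5.19 / 180.16 = 0.02881 mol
q_rxn = −q_cal = -81.4835 kJ
ΔH = -81.4835 / 0.02881 = -2828 kJ/mol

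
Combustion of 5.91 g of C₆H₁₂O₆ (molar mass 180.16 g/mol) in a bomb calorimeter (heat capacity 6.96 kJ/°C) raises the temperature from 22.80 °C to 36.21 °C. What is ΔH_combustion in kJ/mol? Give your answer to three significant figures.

ΔH = -2850 kJ/mol

ΔT = 36.21 − 22.80 = 13.41 °C
q_cal = C_cal × ΔT = 6.96 × 13.41 = 93.3336 kJ
n = 5.91 / 180.16 = 0.03280 mol
q_rxn = −q_cal = -93.3336 kJ
ΔH = -93.3336 / 0.03280 = -2846 kJ/mol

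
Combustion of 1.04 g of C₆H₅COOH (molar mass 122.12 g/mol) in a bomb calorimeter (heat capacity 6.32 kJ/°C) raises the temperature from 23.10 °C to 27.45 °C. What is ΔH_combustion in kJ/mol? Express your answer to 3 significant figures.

ΔH = -3230 kJ/mol

ΔT = 27.45 − 23.10 = 4.35 °C
q_cal = C_cal × ΔT = 6.32 × 4.35 = 27.492 kJ
n = 1.04 / 122.12 = 0.008516 mol
q_rxn = −q_cal = -27.492 kJ
ΔH = -27.492 / 0.008516 = -3228 kJ/mol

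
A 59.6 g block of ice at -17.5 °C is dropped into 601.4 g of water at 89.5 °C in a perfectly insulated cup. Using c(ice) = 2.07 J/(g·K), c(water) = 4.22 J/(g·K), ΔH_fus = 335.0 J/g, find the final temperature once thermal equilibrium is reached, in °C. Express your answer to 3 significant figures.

Heat to bring ice to 0 °C and melt it: q₁ = 59.6×2.07×17.5 + 59.6×335.0 = 22125 J
Heat the water can supply cooling to 0 °C: 601.4×4.22×89.5 = 227143 J > q₁, so all ice melts.
Energy balance: 601.4×4.22×(89.5 − T) = 22125 + 59.6×4.22×(T − 0)
2537.908(89.5 − T) = 22125 + 251.512 T
227143 − 22125 = 2789.420 T
T = 205018 / 2789.420 = 73.50 °C

T_f = 73.5 °C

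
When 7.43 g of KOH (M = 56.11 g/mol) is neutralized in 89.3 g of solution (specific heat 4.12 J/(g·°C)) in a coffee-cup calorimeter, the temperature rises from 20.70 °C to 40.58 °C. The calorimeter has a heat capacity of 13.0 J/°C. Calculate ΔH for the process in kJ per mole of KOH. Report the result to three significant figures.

|ΔT| = |40.58 − 20.70| = 19.88 °C
|q_surr| = (89.3 × 4.12 + 13.0) × 19.88 = 380.916 × 19.88 = 7573 J
n(KOH) = 7.43 / 56.11 = 0.1324 mol
Temperature rose, so q_rxn = −|q_surr| = -7.573 kJ
ΔH = q_rxn / n = -57.20 kJ/mol

ΔH = -57.2 kJ/mol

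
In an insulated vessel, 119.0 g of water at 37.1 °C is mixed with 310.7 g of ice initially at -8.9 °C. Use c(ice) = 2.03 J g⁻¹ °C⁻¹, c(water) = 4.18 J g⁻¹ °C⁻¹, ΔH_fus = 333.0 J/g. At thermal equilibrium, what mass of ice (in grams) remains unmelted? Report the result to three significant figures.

m_ice remaining = 272 g

Heat to warm all ice to 0 °C: 310.7×2.03×8.9 = 5613.4 J
Heat released by water cooling to 0 °C: 119.0×4.18×37.1 = 18454 J
18454 J < 5613.4 + 310.7×333.0 = 109076.5 J, so not all ice melts; final T = 0 °C.
Heat left for melting: 18454 − 5613.4 = 12840.6 J
Mass melted = 12840.6 / 333.0 = 38.56 g
Ice remaining = 310.7 − 38.56 = 272.14 g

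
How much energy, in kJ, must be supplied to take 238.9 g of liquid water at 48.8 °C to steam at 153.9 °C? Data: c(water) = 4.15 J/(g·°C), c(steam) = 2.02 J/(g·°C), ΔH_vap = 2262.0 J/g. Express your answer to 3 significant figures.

q = 617 kJ

q1 (heat water 48.8→100.0 °C): 238.9 × 4.15 × 51.2 = 50761 J
q2 (vaporize at 100 °C): 238.9 × 2262.0 = 540392 J
q3 (heat steam 100.0→153.9 °C): 238.9 × 2.02 × 53.9 = 26011 J
Total: 50761 + 540392 + 26011 = 617164 J = 617 kJ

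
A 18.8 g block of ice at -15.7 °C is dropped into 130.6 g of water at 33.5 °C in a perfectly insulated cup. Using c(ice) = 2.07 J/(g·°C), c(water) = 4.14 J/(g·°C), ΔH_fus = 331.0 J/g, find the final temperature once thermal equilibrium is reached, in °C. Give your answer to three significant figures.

T_f = 18.2 °C

Heat to bring ice to 0 °C and melt it: q₁ = 18.8×2.07×15.7 + 18.8×331.0 = 6833.8 J
Heat the water can supply cooling to 0 °C: 130.6×4.14×33.5 = 18112.9 J > q₁, so all ice melts.
Energy balance: 130.6×4.14×(33.5 − T) = 6833.8 + 18.8×4.14×(T − 0)
540.684(33.5 − T) = 6833.8 + 77.832 T
18112.9 − 6833.8 = 618.516 T
T = 11279.1 / 618.516 = 18.24 °C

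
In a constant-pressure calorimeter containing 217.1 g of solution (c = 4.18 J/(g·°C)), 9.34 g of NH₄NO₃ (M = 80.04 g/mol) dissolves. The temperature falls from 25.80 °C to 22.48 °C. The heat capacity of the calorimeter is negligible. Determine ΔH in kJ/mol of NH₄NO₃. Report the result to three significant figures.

ΔH = 25.8 kJ/mol

|ΔT| = |22.48 − 25.80| = 3.32 °C
|q_surr| = (217.1 × 4.18) × 3.32 = 907.478 × 3.32 = 3013 J
n(NH₄NO₃) = 9.34 / 80.04 = 0.1167 mol
Temperature fell, so q_rxn = +|q_surr| = 3.013 kJ
ΔH = q_rxn / n = 25.82 kJ/mol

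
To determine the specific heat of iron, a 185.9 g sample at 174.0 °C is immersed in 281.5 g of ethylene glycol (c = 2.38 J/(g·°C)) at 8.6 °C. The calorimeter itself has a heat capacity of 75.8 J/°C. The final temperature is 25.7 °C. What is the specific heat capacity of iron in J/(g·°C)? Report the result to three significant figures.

c = 0.463 J/(g·°C)

q_gained = (281.5 × 2.38 + 75.8) × (25.7 − 8.6) = 12753 J
q_lost = 185.9 × c × (174.0 − 25.7) = 27568.97 c
Set equal: c = 12753 / 27568.97 = 0.463 J/(g·°C)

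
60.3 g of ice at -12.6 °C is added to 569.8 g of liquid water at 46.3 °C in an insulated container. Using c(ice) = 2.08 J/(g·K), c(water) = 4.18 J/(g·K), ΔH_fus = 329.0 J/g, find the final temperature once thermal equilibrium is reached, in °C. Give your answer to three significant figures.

T_f = 33.7 °C

Heat to bring ice to 0 °C and melt it: q₁ = 60.3×2.08×12.6 + 60.3×329.0 = 21419 J
Heat the water can supply cooling to 0 °C: 569.8×4.18×46.3 = 110276 J > q₁, so all ice melts.
Energy balance: 569.8×4.18×(46.3 − T) = 21419 + 60.3×4.18×(T − 0)
2381.764(46.3 − T) = 21419 + 252.054 T
110276 − 21419 = 2633.818 T
T = 88857 / 2633.818 = 33.74 °C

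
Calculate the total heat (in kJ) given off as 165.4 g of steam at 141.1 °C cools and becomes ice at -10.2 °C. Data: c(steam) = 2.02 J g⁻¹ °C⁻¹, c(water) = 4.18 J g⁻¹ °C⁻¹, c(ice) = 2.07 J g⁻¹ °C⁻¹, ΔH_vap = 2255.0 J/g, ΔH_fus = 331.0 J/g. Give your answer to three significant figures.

q1 (cool steam 141.1→100 °C): 165.4 × 2.02 × 41.1 = 13732 J
q2 (condense at 100 °C): 165.4 × 2255.0 = 372977 J
q3 (cool water 100→0 °C): 165.4 × 4.18 × 100.0 = 69137 J
q4 (freeze at 0 °C): 165.4 × 331.0 = 54747 J
q5 (cool ice 0→-10.2 °C): 165.4 × 2.07 × 10.2 = 3492 J
Total: 13732 + 372977 + 69137 + 54747 + 3492 = 514085 J = 514 kJ

q = 514 kJ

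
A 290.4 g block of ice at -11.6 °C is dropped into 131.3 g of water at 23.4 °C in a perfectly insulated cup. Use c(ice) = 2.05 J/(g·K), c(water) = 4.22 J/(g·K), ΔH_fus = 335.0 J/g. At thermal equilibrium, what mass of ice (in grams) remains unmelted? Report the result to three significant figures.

m_ice remaining = 272 g

Heat to warm all ice to 0 °C: 290.4×2.05×11.6 = 6905.7 J
Heat released by water cooling to 0 °C: 131.3×4.22×23.4 = 12966 J
12966 J < 6905.7 + 290.4×335.0 = 104189.7 J, so not all ice melts; final T = 0 °C.
Heat left for melting: 12966 − 6905.7 = 6060.3 J
Mass melted = 6060.3 / 335.0 = 18.09 g
Ice remaining = 290.4 − 18.09 = 272.31 g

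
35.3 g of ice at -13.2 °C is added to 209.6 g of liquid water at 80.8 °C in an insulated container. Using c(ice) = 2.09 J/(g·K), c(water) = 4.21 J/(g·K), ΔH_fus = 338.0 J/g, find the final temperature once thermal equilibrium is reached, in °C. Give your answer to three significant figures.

T_f = 56.6 °C

Heat to bring ice to 0 °C and melt it: q₁ = 35.3×2.09×13.2 + 35.3×338.0 = 12905 J
Heat the water can supply cooling to 0 °C: 209.6×4.21×80.8 = 71299.2 J > q₁, so all ice melts.
Energy balance: 209.6×4.21×(80.8 − T) = 12905 + 35.3×4.21×(T − 0)
882.416(80.8 − T) = 12905 + 148.613 T
71299.2 − 12905 = 1031.029 T
T = 58394.2 / 1031.029 = 56.64 °C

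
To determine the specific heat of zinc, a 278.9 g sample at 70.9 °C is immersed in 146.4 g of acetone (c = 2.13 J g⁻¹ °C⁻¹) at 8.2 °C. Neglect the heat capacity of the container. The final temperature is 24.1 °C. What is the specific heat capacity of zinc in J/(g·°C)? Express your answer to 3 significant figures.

c = 0.380 J/(g·°C)

q_gained = (146.4 × 2.13) × (24.1 − 8.2) = 4958 J
q_lost = 278.9 × c × (70.9 − 24.1) = 13052.52 c
Set equal: c = 4958 / 13052.52 = 0.380 J/(g·°C)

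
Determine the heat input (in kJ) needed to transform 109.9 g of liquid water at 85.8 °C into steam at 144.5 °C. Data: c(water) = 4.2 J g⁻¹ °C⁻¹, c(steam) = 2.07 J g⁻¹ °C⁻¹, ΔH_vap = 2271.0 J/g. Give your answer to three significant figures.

q = 266 kJ

q1 (heat water 85.8→100.0 °C): 109.9 × 4.2 × 14.2 = 6554 J
q2 (vaporize at 100 °C): 109.9 × 2271.0 = 249583 J
q3 (heat steam 100.0→144.5 °C): 109.9 × 2.07 × 44.5 = 10123 J
Total: 6554 + 249583 + 10123 = 266260 J = 266 kJ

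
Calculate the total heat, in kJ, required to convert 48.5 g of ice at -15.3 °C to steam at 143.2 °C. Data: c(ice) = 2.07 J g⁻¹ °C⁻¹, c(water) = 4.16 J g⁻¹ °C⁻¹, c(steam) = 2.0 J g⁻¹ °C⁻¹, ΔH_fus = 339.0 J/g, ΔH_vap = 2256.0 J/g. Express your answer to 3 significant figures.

q1 (heat ice -15.3→0.0 °C): 48.5 × 2.07 × 15.3 = 1536 J
q2 (melt at 0 °C): 48.5 × 339.0 = 16442 J
q3 (heat water 0.0→100.0 °C): 48.5 × 4.16 × 100.0 = 20176 J
q4 (vaporize at 100 °C): 48.5 × 2256.0 = 109416 J
q5 (heat steam 100.0→143.2 °C): 48.5 × 2.0 × 43.2 = 4190 J
Total: 1536 + 16442 + 20176 + 109416 + 4190 = 151760 J = 152 kJ

q = 152 kJ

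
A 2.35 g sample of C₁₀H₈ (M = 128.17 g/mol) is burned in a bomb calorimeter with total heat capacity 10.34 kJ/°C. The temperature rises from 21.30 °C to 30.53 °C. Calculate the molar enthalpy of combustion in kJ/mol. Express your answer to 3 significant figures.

ΔH = -5210 kJ/mol

ΔT = 30.53 − 21.30 = 9.23 °C
q_cal = C_cal × ΔT = 10.34 × 9.23 = 95.4382 kJ
n = 2.35 / 128.17 = 0.018335 mol
q_rxn = −q_cal = -95.4382 kJ
ΔH = -95.4382 / 0.018335 = -5205 kJ/mol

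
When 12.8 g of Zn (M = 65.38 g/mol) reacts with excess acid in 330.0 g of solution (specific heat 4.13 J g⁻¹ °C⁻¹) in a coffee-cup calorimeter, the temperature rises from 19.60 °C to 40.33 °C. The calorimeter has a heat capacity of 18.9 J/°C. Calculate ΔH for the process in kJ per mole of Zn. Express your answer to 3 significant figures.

ΔH = -146 kJ/mol

|ΔT| = |40.33 − 19.60| = 20.73 °C
|q_surr| = (330.0 × 4.13 + 18.9) × 20.73 = 1381.8 × 20.73 = 28640 J
n(Zn) = 12.8 / 65.38 = 0.1958 mol
Temperature rose, so q_rxn = −|q_surr| = -28.64 kJ
ΔH = q_rxn / n = -146.3 kJ/mol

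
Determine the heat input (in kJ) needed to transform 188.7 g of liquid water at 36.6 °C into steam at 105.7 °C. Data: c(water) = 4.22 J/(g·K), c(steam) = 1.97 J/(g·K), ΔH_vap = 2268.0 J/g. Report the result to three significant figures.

q1 (heat water 36.6→100.0 °C): 188.7 × 4.22 × 63.4 = 50486 J
q2 (vaporize at 100 °C): 188.7 × 2268.0 = 427972 J
q3 (heat steam 100.0→105.7 °C): 188.7 × 1.97 × 5.7 = 2119 J
Total: 50486 + 427972 + 2119 = 480577 J = 481 kJ

q = 481 kJ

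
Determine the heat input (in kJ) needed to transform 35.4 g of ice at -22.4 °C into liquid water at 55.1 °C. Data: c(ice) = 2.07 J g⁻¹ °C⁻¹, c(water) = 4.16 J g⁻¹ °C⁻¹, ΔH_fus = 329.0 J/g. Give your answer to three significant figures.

q1 (heat ice -22.4→0.0 °C): 35.4 × 2.07 × 22.4 = 1641 J
q2 (melt at 0 °C): 35.4 × 329.0 = 11647 J
q3 (heat water 0.0→55.1 °C): 35.4 × 4.16 × 55.1 = 8114 J
Total: 1641 + 11647 + 8114 = 21402 J = 21.4 kJ

q = 21.4 kJ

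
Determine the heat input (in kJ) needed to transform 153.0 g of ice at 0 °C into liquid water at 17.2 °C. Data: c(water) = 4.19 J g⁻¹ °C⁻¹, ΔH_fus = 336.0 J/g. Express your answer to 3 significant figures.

q1 (melt at 0 °C): 153.0 × 336.0 = 51408 J
q2 (heat water 0.0→17.2 °C): 153.0 × 4.19 × 17.2 = 11026 J
Total: 51408 + 11026 = 62434 J = 62.4 kJ

q = 62.4 kJ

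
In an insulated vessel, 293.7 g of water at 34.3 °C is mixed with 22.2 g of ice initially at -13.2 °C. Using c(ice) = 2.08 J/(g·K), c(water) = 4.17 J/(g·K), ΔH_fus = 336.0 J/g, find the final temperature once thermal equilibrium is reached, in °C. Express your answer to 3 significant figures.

Heat to bring ice to 0 °C and melt it: q₁ = 22.2×2.08×13.2 + 22.2×336.0 = 8068.7 J
Heat the water can supply cooling to 0 °C: 293.7×4.17×34.3 = 42008.2 J > q₁, so all ice melts.
Energy balance: 293.7×4.17×(34.3 − T) = 8068.7 + 22.2×4.17×(T − 0)
1224.729(34.3 − T) = 8068.7 + 92.574 T
42008.2 − 8068.7 = 1317.303 T
T = 33939.5 / 1317.303 = 25.76 °C

T_f = 25.8 °C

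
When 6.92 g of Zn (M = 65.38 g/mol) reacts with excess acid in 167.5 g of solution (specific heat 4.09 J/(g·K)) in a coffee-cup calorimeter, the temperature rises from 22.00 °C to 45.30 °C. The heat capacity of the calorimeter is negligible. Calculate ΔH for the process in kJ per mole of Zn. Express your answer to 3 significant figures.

ΔH = -151 kJ/mol

|ΔT| = |45.30 − 22.00| = 23.30 °C
|q_surr| = (167.5 × 4.09) × 23.30 = 685.075 × 23.30 = 15960 J
n(Zn) = 6.92 / 65.38 = 0.1058 mol
Temperature rose, so q_rxn = −|q_surr| = -15.96 kJ
ΔH = q_rxn / n = -150.9 kJ/mol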